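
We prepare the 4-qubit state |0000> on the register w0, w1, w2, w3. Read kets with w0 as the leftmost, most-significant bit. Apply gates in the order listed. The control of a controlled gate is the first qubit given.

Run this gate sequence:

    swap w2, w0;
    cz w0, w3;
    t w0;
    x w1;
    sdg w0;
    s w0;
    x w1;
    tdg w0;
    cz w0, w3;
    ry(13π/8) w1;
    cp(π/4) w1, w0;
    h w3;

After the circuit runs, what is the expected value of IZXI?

The observable IZXI averages to 0. Key observation: the block from step 2 through step 9 cancels to the identity and can be dropped.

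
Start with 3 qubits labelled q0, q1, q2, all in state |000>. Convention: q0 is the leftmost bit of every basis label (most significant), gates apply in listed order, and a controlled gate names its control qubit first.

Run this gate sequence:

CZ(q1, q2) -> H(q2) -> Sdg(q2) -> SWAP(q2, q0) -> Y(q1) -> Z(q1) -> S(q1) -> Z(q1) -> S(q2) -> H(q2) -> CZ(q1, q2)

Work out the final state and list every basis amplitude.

After the circuit, the state carries amplitude 0 on |000>, 0 on |001>, -1/2 on |010>, 1/2 on |011>, 0 on |100>, 0 on |101>, I/2 on |110>, -I/2 on |111>.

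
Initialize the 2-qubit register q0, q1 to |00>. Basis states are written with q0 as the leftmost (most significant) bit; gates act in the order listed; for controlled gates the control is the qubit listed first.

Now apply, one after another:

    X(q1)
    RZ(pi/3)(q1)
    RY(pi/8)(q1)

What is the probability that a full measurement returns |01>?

A full measurement returns |01> with probability cos(pi/16)**2.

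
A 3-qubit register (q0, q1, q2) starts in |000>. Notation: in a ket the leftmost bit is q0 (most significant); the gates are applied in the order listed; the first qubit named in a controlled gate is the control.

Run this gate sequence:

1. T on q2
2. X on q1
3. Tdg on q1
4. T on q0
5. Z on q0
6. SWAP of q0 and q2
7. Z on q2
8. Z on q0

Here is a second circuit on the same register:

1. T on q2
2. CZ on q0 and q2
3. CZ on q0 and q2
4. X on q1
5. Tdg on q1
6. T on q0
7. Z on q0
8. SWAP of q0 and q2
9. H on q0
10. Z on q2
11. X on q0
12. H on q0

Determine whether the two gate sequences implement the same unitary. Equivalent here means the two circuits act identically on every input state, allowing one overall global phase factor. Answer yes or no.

Yes, they are equivalent — the unitaries differ by at most a global phase.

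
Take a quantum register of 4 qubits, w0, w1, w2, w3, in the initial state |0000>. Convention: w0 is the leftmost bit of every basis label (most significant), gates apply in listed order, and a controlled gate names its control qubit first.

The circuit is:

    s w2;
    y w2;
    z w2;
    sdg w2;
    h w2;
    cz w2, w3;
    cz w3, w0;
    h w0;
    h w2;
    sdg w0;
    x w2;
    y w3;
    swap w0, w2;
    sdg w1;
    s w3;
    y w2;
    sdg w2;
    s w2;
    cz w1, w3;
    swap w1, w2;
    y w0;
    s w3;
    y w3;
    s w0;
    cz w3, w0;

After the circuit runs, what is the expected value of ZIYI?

The expectation value of ZIYI is 0.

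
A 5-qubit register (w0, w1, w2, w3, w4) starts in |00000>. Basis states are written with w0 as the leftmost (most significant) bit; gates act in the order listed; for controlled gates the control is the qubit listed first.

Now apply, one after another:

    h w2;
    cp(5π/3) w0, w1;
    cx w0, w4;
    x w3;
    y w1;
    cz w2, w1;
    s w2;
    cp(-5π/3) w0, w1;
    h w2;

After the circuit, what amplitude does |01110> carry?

The amplitude on |01110> is -1/2 + I/2.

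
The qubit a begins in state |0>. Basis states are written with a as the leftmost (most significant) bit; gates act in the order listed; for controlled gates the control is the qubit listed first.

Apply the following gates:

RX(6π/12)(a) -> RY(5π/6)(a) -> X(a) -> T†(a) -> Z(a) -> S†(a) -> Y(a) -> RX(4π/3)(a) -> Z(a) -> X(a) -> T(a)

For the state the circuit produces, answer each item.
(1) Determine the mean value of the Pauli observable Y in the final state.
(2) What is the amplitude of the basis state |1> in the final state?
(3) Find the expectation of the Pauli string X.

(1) The observable Y averages to -3/4.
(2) |1> carries amplitude 1/8 - 3*exp(3*I*pi/4)/8 - sqrt(3)*(1 + I)/8 - I/8 + sqrt(3)*exp(3*I*pi/4)/8 + sqrt(3)*exp(I*pi/4)/8 + 3*exp(I*pi/4)/8 in the final state.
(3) In the final state, X has expectation -1/4.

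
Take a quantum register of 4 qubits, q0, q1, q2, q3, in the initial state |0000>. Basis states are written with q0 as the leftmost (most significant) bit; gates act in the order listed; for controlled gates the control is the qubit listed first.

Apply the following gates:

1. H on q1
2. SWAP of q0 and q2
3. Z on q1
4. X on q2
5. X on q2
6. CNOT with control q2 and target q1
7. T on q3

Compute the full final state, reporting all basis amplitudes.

After the circuit, the state carries amplitude sqrt(2)/2 on |0000>, -sqrt(2)/2 on |0100>, and 0 on every other basis state.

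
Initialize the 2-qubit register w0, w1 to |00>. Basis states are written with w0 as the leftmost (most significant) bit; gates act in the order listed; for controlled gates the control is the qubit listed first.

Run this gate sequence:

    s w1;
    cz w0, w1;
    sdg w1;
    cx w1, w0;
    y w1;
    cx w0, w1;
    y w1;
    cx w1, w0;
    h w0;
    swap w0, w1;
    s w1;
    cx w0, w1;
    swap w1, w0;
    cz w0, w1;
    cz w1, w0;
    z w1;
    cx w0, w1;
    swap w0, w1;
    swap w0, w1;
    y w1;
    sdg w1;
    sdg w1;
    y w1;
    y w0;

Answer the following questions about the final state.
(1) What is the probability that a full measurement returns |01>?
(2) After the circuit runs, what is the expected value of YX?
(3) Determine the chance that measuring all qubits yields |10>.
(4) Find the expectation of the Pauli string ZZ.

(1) The probability of measuring |01> is 1/2.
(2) The expectation value of YX is -1.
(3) Outcome |10> occurs with probability 1/2.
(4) The expectation value of ZZ is -1.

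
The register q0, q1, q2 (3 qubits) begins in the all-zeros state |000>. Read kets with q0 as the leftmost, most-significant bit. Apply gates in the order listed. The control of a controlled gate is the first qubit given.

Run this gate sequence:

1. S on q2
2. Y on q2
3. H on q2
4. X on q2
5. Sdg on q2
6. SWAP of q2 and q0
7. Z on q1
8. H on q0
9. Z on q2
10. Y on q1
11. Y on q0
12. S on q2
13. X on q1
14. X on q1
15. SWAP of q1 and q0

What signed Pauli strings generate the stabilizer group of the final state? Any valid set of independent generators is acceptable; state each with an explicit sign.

One valid set of independent stabilizer generators is -IYI, -ZII, +IIZ (any independent generating set of the same group is equally correct). Key observation: steps 13-14 multiply out to the identity, so the circuit reduces to the remaining gates.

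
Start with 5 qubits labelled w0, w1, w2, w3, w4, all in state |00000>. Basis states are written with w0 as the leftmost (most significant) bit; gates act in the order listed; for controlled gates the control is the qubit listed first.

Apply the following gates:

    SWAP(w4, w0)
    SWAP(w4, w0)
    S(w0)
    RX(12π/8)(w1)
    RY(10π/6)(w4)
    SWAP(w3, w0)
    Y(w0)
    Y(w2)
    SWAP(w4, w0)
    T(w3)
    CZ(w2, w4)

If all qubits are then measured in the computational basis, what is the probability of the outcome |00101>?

Outcome |00101> occurs with probability 3/8.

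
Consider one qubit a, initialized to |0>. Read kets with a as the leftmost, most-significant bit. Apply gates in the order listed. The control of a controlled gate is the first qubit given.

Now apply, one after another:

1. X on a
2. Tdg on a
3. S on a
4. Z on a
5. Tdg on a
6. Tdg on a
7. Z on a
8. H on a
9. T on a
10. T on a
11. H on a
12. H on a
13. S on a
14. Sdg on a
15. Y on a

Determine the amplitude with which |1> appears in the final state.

The final state's coefficient on |1> equals sqrt(2)*exp(I*pi/4)/2.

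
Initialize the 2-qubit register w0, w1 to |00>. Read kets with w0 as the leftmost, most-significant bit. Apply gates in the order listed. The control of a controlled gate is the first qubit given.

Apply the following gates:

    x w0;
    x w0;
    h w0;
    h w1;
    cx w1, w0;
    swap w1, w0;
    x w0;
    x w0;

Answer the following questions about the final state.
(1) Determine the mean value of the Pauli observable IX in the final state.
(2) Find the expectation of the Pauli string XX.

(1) The expectation value of IX is 1.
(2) The expectation value of XX is 1.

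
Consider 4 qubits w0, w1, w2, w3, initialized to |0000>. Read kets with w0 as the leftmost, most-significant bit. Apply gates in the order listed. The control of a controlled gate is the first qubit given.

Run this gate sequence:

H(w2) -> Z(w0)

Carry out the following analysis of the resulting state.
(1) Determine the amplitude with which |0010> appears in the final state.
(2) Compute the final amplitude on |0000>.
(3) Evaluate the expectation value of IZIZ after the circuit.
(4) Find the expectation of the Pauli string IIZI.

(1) The final state's coefficient on |0010> equals sqrt(2)/2.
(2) The final state's coefficient on |0000> equals sqrt(2)/2.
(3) The observable IZIZ averages to 1.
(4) In the final state, IIZI has expectation 0.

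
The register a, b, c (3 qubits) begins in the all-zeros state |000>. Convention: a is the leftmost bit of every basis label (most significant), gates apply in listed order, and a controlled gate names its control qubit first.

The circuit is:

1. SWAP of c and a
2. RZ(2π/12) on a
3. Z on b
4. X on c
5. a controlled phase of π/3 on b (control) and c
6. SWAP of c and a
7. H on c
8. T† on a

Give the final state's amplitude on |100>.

|100> carries amplitude -sqrt(2)*exp(2*I*pi/3)/2 in the final state.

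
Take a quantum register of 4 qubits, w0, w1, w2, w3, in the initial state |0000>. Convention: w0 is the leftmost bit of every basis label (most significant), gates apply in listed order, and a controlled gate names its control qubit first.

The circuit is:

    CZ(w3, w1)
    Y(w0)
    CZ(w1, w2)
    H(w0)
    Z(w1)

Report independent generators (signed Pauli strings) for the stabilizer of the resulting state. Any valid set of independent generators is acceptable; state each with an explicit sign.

One valid set of independent stabilizer generators is -XIII, +IZII, +IIZI, +IIIZ (any independent generating set of the same group is equally correct).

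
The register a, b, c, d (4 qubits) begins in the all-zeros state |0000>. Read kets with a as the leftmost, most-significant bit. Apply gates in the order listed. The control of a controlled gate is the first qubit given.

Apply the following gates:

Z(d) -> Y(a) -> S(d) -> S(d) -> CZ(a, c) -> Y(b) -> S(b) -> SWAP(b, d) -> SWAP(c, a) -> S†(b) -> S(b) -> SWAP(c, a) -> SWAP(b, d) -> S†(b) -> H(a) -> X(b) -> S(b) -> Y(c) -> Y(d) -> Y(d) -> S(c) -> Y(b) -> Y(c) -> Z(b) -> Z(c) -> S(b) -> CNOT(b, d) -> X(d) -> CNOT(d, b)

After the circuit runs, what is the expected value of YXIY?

In the final state, YXIY has expectation 0. Key observation: the block from step 7 through step 14 cancels to the identity and can be dropped.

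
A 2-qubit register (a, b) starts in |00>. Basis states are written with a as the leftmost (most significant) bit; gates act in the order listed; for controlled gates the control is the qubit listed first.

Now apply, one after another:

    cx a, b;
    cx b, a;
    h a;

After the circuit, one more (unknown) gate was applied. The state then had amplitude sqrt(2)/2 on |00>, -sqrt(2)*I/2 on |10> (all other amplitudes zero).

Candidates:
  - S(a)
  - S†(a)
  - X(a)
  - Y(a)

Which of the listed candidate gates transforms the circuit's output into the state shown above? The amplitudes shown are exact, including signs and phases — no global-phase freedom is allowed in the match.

The unique candidate consistent with the amplitudes is S†(a).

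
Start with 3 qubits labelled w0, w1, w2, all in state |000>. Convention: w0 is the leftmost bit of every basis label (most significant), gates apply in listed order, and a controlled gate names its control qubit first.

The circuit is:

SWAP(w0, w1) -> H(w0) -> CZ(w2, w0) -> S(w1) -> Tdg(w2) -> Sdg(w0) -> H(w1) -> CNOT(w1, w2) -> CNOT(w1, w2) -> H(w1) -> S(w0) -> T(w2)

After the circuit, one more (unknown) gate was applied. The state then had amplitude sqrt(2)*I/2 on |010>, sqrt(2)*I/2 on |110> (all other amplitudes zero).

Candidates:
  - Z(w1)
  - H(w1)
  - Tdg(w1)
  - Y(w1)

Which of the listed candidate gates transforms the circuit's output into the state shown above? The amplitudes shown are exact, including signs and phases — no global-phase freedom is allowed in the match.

The unique candidate consistent with the amplitudes is Y(w1). Key observation: steps 5-12 multiply out to the identity, so the circuit reduces to the remaining gates.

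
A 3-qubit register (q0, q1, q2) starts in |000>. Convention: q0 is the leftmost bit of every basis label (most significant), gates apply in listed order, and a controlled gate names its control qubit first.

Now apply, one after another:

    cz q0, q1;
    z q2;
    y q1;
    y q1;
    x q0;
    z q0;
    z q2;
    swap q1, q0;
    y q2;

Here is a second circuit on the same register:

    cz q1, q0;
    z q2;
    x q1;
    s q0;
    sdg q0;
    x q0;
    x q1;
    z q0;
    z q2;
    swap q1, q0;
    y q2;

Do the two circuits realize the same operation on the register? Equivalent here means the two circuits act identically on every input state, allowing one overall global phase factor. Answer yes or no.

Yes — the two circuits implement the same unitary up to a global phase.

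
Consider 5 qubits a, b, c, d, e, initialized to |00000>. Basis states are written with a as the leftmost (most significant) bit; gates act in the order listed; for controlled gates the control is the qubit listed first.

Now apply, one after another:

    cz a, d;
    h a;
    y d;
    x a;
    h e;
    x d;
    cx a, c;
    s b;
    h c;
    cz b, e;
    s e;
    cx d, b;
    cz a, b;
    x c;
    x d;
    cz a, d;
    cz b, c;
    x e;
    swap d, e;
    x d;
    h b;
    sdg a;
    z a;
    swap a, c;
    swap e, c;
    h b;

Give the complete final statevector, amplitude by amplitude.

The final amplitudes are sqrt(2)*I/4 on |00100>, -sqrt(2)/4 on |00101>, -sqrt(2)/4 on |00110>, -sqrt(2)*I/4 on |00111>, sqrt(2)*I/4 on |10100>, sqrt(2)/4 on |10101>, -sqrt(2)/4 on |10110>, sqrt(2)*I/4 on |10111>, and 0 on every other basis state.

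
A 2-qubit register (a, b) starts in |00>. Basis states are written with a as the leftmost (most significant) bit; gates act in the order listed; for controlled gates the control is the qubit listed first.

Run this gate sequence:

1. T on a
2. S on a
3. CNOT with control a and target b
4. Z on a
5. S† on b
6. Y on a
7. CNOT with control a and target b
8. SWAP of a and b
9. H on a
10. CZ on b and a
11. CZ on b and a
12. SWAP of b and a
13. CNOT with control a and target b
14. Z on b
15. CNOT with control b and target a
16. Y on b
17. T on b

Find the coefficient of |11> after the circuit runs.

|11> carries amplitude sqrt(2)*exp(I*pi/4)/2 in the final state.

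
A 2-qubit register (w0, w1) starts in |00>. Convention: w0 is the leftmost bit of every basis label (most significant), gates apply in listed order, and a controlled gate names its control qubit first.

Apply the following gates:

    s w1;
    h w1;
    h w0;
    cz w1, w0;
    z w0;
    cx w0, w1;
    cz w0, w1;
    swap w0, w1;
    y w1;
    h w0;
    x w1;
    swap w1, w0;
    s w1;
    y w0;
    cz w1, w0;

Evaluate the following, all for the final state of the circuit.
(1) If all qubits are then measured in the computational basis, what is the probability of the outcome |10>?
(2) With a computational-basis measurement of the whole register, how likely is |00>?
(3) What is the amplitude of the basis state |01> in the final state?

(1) The probability of measuring |10> is 1/2.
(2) Outcome |00> occurs with probability 1/2.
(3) The amplitude on |01> is 0.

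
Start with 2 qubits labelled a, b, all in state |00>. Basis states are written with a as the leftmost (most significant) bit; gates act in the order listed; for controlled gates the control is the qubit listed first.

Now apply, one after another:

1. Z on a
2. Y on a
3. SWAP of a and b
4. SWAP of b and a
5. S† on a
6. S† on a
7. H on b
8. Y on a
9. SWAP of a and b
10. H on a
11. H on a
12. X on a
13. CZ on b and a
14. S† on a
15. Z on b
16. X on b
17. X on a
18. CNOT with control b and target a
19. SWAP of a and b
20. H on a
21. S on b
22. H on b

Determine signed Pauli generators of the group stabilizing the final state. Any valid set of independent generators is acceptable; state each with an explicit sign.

The stabilizer group can be generated by -XI, +IZ, among other valid generating sets.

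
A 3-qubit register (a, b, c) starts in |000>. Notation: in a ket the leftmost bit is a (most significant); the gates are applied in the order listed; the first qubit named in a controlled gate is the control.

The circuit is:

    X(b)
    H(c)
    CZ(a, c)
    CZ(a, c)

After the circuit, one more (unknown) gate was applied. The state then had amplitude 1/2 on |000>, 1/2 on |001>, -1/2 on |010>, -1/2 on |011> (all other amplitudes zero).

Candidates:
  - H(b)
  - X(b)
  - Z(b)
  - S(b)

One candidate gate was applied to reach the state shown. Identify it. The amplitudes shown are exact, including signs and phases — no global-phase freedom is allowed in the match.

The unique candidate consistent with the amplitudes is H(b). Key observation: the block from step 3 through step 4 cancels to the identity and can be dropped.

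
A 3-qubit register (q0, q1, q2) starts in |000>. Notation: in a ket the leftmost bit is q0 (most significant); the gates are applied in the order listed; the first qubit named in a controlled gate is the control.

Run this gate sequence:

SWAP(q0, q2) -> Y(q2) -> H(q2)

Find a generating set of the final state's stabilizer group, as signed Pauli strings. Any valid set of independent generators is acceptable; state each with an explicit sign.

The final state is stabilized by the group generated by -IIX, +ZII, +IZI; other independent generating sets are equally valid.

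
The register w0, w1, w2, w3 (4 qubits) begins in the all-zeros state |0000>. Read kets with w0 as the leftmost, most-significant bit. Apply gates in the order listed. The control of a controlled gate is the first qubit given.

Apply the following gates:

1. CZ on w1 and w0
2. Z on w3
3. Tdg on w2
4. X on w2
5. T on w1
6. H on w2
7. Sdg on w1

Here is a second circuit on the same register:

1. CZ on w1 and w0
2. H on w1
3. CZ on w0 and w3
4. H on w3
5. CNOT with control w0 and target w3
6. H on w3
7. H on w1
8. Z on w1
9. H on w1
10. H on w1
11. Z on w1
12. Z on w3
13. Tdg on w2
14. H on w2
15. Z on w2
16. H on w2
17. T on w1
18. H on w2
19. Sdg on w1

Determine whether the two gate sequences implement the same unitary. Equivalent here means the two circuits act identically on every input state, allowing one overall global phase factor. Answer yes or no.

Yes: on every input state the two circuits agree up to one overall phase factor.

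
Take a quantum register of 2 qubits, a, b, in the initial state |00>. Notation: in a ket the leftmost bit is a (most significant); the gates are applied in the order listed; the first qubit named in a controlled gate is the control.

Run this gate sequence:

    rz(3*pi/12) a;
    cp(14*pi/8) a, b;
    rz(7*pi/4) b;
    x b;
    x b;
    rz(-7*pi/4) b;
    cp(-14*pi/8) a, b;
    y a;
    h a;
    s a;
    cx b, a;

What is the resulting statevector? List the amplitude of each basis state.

The final amplitudes are sqrt(2)*exp(3*I*pi/8)/2 on |00>, 0 on |01>, -sqrt(2)*exp(7*I*pi/8)/2 on |10>, 0 on |11>. Key observation: gates 2-7 undo each other exactly, leaving only the rest of the circuit to track.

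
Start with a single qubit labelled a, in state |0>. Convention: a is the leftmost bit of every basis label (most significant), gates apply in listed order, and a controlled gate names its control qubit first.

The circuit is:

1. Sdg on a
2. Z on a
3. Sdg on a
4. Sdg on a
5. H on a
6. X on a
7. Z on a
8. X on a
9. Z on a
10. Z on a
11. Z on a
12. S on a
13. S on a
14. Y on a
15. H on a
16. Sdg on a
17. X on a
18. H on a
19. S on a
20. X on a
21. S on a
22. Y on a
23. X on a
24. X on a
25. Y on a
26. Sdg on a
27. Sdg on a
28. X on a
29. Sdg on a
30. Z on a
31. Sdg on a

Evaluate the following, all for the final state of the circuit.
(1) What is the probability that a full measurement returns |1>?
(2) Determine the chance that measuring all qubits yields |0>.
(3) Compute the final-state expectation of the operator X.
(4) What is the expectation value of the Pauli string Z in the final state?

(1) A full measurement returns |1> with probability 1/2. Key observation: gates 21-26 undo each other exactly, leaving only the rest of the circuit to track.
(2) A full measurement returns |0> with probability 1/2.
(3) In the final state, X has expectation 1.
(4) The observable Z averages to 0.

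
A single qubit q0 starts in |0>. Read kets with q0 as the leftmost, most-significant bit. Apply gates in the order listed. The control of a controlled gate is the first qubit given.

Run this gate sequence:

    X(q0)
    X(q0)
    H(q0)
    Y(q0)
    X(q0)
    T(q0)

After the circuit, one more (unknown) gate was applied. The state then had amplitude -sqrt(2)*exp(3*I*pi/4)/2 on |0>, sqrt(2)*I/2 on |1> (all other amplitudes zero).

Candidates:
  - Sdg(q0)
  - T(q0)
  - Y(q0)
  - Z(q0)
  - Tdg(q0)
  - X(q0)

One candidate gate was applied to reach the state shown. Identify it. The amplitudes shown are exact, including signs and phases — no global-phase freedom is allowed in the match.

It was X(q0) that produced the state shown. Key observation: the block from step 1 through step 2 cancels to the identity and can be dropped.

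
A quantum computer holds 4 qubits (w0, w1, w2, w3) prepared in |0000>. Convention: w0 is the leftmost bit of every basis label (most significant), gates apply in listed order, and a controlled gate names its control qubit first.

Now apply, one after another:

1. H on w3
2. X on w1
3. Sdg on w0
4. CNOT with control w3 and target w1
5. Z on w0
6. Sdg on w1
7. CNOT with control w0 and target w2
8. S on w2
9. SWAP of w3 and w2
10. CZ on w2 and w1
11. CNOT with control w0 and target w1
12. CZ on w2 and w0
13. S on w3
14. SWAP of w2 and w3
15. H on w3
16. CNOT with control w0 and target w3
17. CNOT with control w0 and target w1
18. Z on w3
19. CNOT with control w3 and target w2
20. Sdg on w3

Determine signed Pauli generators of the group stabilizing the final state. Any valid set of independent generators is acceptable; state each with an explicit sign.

One valid set of independent stabilizer generators is -IYIZ, -IZXY, +ZIII, +IIZZ (any independent generating set of the same group is equally correct).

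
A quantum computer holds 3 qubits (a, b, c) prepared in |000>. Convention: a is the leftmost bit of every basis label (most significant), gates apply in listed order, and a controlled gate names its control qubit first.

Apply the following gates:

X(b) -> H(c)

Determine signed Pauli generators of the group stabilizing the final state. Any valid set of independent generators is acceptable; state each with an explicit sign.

The final state is stabilized by the group generated by +IIX, +ZII, -IZI; other independent generating sets are equally valid.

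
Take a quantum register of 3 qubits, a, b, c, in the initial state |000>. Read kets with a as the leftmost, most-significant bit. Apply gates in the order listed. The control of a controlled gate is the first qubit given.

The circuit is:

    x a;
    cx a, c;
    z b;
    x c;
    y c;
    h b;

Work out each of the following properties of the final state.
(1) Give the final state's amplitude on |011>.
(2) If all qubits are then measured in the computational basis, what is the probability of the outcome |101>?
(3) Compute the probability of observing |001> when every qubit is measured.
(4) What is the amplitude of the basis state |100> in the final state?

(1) The amplitude on |011> is 0.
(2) The probability of measuring |101> is 1/2.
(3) The probability of measuring |001> is 0.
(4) The final state's coefficient on |100> equals 0.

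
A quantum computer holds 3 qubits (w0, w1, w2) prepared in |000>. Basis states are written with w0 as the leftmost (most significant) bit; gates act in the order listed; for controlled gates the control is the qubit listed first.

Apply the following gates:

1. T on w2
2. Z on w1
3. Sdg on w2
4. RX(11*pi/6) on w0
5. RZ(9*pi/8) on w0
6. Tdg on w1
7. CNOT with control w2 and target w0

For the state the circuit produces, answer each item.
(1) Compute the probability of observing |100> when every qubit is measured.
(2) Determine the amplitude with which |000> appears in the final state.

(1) A full measurement returns |100> with probability 1/2 - sqrt(3)/4.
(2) The amplitude on |000> is (sqrt(2) + sqrt(6))*exp(7*I*pi/16)/4.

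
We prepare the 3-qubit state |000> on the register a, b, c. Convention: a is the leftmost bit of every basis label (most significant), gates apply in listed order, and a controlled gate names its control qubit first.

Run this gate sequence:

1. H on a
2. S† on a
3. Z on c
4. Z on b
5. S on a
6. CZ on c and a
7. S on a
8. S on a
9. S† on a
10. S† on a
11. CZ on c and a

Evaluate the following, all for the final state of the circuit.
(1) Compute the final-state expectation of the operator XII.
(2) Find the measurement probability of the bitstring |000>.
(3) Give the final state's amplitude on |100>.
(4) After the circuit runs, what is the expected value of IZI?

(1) The expectation value of XII is 1. Key observation: steps 6-11 multiply out to the identity, so the circuit reduces to the remaining gates.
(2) Outcome |000> occurs with probability 1/2.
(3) The final state's coefficient on |100> equals sqrt(2)/2.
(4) In the final state, IZI has expectation 1.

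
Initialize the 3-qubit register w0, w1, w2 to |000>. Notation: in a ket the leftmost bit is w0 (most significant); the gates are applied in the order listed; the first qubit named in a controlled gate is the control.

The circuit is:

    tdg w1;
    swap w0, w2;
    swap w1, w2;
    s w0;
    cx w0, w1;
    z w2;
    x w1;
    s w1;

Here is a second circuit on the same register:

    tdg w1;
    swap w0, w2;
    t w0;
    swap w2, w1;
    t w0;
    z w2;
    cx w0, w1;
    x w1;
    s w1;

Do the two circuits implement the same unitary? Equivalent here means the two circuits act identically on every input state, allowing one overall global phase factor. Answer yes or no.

Yes: on every input state the two circuits agree up to one overall phase factor.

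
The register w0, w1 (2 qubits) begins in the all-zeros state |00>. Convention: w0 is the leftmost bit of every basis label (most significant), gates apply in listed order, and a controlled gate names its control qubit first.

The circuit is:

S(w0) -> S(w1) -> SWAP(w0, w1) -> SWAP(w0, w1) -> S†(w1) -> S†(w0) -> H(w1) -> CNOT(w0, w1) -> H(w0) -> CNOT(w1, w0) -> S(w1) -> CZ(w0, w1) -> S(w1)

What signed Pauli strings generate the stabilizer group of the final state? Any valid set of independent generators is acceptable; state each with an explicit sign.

The final state is stabilized by the group generated by +XZ, -ZX; other independent generating sets are equally valid. Key observation: steps 1-6 multiply out to the identity, so the circuit reduces to the remaining gates.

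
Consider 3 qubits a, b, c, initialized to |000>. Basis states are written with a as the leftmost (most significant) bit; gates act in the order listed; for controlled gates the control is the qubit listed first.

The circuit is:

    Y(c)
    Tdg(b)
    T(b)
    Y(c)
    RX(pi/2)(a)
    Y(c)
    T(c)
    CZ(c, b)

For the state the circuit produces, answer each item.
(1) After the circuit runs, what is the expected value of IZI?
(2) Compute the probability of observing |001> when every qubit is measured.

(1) The expectation value of IZI is 1. Key observation: the block from step 1 through step 4 cancels to the identity and can be dropped.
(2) Outcome |001> occurs with probability 1/2.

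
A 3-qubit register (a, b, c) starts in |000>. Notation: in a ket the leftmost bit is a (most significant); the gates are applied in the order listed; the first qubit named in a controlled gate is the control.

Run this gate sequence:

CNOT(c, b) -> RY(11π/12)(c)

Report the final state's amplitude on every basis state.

The resulting statevector has amplitude -sqrt(6 - 3*sqrt(2))/4 + sqrt(sqrt(2) + 2)/4 on |000>, sqrt(2 - sqrt(2))/4 + sqrt(3*sqrt(2) + 6)/4 on |001>, and 0 on every other basis state.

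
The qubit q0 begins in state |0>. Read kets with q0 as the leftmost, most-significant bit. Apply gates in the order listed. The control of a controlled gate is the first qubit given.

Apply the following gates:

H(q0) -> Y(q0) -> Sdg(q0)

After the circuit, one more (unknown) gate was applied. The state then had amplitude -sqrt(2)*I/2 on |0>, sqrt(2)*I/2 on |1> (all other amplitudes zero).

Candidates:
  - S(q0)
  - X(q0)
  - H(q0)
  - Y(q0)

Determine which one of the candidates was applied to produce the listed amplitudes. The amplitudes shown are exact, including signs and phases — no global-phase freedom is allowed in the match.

It was S(q0) that produced the state shown.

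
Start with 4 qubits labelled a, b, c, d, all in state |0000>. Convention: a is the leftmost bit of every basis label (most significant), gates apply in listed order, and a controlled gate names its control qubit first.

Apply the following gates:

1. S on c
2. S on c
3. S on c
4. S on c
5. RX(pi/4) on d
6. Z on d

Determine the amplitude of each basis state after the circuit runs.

The resulting statevector has amplitude sqrt(sqrt(2) + 2)/2 on |0000>, I*sqrt(2 - sqrt(2))/2 on |0001>, and 0 on every other basis state. Key observation: gates 1-4 undo each other exactly, leaving only the rest of the circuit to track.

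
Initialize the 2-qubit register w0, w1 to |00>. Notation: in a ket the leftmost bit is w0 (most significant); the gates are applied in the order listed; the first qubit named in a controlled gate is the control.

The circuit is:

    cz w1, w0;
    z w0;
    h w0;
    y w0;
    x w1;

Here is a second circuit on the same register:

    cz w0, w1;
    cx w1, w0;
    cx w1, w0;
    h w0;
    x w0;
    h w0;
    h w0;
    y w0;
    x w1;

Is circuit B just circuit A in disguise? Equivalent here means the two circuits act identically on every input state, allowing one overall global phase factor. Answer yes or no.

Yes, they are equivalent — the unitaries differ by at most a global phase.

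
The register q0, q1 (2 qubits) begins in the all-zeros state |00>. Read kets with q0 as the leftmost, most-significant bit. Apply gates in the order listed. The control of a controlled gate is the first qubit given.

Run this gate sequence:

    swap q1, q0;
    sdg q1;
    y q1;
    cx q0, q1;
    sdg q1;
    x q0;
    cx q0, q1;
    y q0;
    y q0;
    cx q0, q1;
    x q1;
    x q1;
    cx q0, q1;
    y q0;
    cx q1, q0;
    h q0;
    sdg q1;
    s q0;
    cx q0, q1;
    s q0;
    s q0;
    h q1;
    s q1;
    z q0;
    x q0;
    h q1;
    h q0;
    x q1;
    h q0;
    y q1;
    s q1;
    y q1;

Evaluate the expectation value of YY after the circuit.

The expectation value of YY is 1. Key observation: steps 9-14 multiply out to the identity, so the circuit reduces to the remaining gates.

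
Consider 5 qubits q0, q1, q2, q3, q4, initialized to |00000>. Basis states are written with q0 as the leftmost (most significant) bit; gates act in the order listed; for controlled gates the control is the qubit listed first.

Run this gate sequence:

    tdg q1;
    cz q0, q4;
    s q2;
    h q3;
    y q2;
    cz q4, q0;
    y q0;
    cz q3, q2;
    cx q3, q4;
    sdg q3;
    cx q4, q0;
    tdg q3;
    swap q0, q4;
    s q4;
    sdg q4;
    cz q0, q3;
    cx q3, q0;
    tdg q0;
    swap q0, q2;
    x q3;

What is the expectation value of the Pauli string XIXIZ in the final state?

In the final state, XIXIZ has expectation 0.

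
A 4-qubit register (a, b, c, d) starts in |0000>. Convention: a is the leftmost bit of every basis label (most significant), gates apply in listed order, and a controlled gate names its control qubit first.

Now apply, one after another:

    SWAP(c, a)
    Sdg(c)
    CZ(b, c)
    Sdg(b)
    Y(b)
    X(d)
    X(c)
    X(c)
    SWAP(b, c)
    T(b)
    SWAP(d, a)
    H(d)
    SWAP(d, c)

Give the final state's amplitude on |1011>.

|1011> carries amplitude sqrt(2)*I/2 in the final state.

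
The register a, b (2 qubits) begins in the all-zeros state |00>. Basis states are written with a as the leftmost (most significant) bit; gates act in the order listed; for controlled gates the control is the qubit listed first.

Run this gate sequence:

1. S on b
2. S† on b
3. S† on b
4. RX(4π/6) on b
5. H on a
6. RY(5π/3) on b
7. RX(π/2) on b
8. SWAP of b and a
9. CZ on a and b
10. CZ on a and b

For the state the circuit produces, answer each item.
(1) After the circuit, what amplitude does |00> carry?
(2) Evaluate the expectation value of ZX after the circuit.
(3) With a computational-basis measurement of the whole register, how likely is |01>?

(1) The amplitude on |00> is (1 - I)*(-sqrt(3) + 2 + I)/8. Key observation: steps 1-2 multiply out to the identity, so the circuit reduces to the remaining gates.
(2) The expectation value of ZX is -sqrt(3)/2.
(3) Outcome |01> occurs with probability 1/4 - sqrt(3)/8.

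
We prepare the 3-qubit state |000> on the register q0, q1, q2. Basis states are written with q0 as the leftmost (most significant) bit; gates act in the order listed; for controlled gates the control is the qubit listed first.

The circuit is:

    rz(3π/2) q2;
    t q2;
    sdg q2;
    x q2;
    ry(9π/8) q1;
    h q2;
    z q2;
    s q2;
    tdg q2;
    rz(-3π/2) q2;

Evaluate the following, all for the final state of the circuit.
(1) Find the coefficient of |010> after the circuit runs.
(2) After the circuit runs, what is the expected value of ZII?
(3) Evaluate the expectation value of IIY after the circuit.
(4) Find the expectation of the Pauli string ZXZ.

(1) The amplitude on |010> is sqrt(2)*cos(pi/16)/2.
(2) In the final state, ZII has expectation 1.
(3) The expectation value of IIY is sqrt(2)/2.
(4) The observable ZXZ averages to 0.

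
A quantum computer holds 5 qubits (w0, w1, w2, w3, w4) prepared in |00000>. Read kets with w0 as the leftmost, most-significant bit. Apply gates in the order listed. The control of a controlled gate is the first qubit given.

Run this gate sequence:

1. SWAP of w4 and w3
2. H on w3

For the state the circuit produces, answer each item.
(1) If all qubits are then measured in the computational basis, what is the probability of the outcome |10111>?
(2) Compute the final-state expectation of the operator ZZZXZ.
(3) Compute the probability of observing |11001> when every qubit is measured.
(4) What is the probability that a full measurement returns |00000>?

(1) Outcome |10111> occurs with probability 0.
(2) In the final state, ZZZXZ has expectation 1.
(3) Outcome |11001> occurs with probability 0.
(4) Outcome |00000> occurs with probability 1/2.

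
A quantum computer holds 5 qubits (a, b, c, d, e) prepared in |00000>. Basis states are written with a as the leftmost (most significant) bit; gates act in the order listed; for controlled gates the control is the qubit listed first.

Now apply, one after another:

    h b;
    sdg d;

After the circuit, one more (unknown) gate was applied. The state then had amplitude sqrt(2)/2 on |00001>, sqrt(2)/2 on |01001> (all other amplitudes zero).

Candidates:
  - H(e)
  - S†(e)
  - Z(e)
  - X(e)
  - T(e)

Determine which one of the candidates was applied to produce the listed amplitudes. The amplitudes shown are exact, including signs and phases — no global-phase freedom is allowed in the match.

The applied gate was X(e).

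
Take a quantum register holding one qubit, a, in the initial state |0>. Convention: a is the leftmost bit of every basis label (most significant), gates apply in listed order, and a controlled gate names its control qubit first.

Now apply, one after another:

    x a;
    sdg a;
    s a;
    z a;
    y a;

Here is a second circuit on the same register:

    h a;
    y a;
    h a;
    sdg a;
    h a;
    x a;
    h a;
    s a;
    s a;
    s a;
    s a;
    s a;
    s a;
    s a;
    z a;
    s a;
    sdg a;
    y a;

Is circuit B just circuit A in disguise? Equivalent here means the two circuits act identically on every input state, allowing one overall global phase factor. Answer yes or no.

No — the two circuits implement different unitaries, even allowing a global phase.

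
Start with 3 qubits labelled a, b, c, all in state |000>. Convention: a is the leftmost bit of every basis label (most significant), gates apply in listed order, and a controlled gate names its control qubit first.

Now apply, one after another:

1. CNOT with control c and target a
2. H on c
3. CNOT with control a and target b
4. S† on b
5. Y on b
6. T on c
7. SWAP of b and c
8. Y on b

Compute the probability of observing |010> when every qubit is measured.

Outcome |010> occurs with probability 0.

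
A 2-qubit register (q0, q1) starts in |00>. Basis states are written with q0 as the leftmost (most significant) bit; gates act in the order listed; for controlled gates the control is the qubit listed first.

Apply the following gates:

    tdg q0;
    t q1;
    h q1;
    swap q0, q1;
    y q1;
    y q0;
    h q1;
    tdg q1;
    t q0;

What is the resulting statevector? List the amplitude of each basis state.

The resulting statevector has amplitude 1/2 on |00>, exp(3*I*pi/4)/2 on |01>, -exp(I*pi/4)/2 on |10>, 1/2 on |11>.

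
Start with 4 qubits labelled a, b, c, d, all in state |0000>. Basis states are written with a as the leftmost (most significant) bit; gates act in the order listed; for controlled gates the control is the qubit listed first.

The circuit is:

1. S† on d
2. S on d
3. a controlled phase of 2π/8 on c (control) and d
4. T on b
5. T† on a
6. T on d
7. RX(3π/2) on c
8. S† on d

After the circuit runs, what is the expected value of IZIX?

The observable IZIX averages to 0.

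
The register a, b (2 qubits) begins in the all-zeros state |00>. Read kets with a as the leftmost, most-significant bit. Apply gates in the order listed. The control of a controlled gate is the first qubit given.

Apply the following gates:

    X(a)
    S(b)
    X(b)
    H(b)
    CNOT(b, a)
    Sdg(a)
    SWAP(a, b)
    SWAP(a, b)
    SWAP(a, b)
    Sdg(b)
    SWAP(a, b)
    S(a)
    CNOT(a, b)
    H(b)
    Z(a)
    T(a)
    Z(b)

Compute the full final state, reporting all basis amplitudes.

The resulting statevector has amplitude -1/2 on |00>, -1/2 on |01>, exp(3*I*pi/4)/2 on |10>, exp(3*I*pi/4)/2 on |11>.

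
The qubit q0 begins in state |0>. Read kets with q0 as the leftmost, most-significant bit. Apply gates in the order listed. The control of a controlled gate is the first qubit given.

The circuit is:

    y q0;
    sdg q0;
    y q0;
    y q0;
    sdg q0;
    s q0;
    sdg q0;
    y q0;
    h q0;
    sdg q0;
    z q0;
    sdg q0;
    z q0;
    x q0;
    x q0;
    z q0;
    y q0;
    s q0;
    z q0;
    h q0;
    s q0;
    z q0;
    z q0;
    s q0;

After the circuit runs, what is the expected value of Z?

In the final state, Z has expectation 0.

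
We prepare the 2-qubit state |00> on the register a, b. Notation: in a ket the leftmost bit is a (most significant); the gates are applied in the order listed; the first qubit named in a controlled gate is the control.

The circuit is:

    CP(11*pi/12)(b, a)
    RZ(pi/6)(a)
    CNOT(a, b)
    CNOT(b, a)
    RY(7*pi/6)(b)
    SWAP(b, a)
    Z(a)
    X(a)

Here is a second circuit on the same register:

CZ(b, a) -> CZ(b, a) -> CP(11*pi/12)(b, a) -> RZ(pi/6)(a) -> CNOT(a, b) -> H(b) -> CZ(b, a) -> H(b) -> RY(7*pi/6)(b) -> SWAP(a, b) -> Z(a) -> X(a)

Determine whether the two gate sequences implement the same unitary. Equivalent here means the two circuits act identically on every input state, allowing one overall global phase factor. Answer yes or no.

No — the two circuits implement different unitaries, even allowing a global phase.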